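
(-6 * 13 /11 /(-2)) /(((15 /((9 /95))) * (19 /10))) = 234 /19855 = 0.01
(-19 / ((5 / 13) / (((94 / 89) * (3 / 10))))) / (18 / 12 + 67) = -69654 / 304825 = -0.23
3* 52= 156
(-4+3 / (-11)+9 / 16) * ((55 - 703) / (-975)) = -17631 / 7150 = -2.47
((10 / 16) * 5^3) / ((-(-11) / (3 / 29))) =1875 / 2552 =0.73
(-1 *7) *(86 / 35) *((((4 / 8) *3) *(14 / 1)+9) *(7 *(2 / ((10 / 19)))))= -68628 / 5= -13725.60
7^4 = 2401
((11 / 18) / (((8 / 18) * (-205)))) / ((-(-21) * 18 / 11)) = -121 / 619920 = -0.00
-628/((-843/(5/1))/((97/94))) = 3.84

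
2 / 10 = 1 / 5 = 0.20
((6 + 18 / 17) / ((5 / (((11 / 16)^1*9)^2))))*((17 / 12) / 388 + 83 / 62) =1898953551 / 26172928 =72.55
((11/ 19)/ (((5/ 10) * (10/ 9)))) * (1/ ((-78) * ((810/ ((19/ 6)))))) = -11/ 210600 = -0.00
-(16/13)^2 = -256/169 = -1.51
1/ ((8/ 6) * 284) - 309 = -351021/ 1136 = -309.00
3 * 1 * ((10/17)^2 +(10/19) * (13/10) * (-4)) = -39384/5491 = -7.17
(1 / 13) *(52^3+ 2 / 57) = 8014658 / 741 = 10816.00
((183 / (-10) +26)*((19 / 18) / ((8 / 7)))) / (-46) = -10241 / 66240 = -0.15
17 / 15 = 1.13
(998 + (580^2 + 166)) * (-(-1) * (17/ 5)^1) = 5738588/ 5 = 1147717.60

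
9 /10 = 0.90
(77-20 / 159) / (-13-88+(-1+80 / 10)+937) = 12223 / 134037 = 0.09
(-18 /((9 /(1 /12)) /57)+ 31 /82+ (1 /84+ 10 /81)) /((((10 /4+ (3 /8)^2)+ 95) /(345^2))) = -10954.75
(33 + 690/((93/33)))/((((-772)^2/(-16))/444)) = -3824172/1154719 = -3.31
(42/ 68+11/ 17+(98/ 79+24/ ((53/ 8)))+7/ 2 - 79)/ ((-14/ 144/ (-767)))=-272687276160/ 498253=-547286.77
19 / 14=1.36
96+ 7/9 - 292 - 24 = -1973/9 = -219.22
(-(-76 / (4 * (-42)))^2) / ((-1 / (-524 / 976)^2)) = 6195121 / 105021504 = 0.06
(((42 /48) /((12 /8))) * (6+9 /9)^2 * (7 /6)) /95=2401 /6840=0.35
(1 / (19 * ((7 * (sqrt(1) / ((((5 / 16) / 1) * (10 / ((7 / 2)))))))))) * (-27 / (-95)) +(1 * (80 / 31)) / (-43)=-5480525 / 94317748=-0.06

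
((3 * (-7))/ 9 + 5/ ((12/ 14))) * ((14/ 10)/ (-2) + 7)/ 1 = 441/ 20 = 22.05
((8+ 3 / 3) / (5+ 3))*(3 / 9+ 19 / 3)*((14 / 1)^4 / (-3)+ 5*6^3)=-87940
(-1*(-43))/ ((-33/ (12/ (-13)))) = 172/ 143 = 1.20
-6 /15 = -2 /5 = -0.40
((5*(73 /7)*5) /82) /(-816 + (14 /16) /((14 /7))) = -14600 /3745063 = -0.00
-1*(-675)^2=-455625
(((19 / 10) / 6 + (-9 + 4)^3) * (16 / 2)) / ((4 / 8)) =-29924 / 15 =-1994.93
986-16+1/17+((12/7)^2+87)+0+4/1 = 886310/833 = 1064.00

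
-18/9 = -2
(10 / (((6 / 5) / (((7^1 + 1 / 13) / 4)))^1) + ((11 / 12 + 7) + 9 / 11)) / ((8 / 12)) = 40289 / 1144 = 35.22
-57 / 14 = -4.07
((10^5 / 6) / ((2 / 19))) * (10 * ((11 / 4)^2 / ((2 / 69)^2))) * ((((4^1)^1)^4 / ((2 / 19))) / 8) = 4332609187500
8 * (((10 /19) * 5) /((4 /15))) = 1500 /19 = 78.95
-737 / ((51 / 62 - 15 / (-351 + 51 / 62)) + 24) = -330687478 / 11156963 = -29.64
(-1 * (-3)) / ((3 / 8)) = 8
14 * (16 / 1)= 224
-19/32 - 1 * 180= -5779/32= -180.59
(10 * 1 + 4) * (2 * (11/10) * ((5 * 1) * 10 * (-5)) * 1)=-7700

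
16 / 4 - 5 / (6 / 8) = -8 / 3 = -2.67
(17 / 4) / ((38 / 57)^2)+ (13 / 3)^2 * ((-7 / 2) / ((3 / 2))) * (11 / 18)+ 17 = -829 / 3888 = -0.21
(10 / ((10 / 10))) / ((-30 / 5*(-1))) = 5 / 3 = 1.67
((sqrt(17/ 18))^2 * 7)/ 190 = 119/ 3420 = 0.03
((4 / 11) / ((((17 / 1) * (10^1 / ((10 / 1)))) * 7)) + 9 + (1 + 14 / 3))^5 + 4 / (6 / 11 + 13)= 94536701843761015438164340 / 139152423592590512643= 679375.17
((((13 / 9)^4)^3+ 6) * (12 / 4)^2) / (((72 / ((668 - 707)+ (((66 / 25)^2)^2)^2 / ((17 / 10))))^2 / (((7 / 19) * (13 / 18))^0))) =1360120969289046135094160656454458539480007 / 4865058424652159214019775390625000000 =279569.30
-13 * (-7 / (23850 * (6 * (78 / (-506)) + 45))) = 3289 / 37993050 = 0.00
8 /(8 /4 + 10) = 2 /3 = 0.67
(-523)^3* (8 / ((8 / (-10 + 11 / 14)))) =1318155788.79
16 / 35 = 0.46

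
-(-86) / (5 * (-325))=-86 / 1625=-0.05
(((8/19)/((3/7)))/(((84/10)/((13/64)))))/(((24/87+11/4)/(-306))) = -2465/1026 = -2.40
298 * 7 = 2086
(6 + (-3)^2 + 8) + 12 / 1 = 35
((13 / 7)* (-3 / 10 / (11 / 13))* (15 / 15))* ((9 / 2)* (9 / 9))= -4563 / 1540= -2.96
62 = 62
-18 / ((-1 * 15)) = 6 / 5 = 1.20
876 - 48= 828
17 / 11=1.55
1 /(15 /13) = 13 /15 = 0.87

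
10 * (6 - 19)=-130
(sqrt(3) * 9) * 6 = 54 * sqrt(3) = 93.53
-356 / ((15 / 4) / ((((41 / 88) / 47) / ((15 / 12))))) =-29192 / 38775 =-0.75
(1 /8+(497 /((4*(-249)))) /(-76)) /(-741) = -9959 /56090736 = -0.00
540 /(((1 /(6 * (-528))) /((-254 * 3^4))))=35196353280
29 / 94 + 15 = 1439 / 94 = 15.31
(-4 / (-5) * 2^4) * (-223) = -14272 / 5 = -2854.40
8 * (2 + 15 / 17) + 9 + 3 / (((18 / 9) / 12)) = 851 / 17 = 50.06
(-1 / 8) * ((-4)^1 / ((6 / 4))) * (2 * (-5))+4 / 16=-37 / 12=-3.08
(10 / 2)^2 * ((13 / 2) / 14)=325 / 28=11.61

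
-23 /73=-0.32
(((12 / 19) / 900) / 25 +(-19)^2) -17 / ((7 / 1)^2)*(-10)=636226924 / 1745625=364.47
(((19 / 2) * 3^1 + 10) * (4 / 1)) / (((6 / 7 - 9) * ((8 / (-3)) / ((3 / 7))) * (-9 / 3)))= -77 / 76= -1.01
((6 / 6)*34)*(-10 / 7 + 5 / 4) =-85 / 14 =-6.07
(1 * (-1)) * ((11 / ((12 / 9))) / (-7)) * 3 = 99 / 28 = 3.54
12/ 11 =1.09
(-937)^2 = 877969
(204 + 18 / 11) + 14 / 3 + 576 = 25948 / 33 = 786.30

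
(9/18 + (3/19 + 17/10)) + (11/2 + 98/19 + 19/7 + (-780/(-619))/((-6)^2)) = 38936747/2469810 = 15.77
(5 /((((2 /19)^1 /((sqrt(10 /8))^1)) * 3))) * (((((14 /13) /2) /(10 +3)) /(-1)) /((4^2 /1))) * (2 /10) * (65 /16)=-665 * sqrt(5) /39936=-0.04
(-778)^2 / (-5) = -605284 / 5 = -121056.80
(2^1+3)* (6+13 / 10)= 73 / 2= 36.50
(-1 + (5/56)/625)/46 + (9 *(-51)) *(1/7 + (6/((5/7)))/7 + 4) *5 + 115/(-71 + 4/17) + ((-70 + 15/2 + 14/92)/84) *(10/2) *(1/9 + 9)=-14290687441391/1162098000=-12297.32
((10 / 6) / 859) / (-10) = -1 / 5154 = -0.00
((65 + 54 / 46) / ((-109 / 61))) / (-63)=0.59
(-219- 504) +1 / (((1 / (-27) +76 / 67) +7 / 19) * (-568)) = -723.00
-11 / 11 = -1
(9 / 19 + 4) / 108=85 / 2052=0.04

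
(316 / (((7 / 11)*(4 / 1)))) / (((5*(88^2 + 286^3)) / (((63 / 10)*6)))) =2133 / 53185000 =0.00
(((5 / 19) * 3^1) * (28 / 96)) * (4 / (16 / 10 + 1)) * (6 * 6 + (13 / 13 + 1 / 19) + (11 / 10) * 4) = 68915 / 4693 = 14.68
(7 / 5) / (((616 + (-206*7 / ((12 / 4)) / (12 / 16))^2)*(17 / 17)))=81 / 23799800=0.00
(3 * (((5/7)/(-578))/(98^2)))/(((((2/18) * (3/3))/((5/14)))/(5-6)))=0.00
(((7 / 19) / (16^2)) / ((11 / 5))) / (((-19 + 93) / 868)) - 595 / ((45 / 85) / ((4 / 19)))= -2107735805 / 8908416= -236.60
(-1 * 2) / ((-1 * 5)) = 2 / 5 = 0.40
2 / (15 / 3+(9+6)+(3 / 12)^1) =8 / 81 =0.10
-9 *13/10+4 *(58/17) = 331/170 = 1.95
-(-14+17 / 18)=235 / 18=13.06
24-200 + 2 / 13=-2286 / 13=-175.85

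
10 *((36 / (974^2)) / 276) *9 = 135 / 10909774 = 0.00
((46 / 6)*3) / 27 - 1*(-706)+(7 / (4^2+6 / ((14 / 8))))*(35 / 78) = 67499995 / 95472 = 707.01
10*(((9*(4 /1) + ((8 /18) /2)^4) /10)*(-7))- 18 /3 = -1692850 /6561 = -258.02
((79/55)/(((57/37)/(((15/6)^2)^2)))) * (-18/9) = -365375/5016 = -72.84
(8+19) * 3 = 81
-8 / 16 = -1 / 2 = -0.50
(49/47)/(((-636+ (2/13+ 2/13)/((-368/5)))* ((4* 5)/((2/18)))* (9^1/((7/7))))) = -14651/14479182135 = -0.00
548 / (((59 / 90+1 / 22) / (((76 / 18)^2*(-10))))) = -435221600 / 3123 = -139360.10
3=3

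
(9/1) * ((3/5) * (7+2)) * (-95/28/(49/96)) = -323.06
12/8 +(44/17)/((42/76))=4415/714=6.18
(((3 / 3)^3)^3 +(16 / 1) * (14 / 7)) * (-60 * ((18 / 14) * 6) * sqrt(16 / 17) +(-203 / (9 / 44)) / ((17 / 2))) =-427680 * sqrt(17) / 119-196504 / 51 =-18671.25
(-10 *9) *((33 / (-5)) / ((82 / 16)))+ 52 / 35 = 168452 / 1435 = 117.39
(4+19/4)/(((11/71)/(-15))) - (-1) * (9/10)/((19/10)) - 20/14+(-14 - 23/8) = -864.99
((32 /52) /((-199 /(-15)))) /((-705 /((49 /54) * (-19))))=3724 /3282903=0.00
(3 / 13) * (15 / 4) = 45 / 52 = 0.87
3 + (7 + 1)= 11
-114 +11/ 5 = -559/ 5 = -111.80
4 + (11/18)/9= 659/162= 4.07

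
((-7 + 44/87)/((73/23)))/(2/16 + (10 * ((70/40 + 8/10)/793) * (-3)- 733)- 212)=82440280/38073603549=0.00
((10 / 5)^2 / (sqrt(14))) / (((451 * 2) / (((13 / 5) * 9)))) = 117 * sqrt(14) / 15785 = 0.03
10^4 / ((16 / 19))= 11875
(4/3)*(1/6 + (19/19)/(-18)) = 0.15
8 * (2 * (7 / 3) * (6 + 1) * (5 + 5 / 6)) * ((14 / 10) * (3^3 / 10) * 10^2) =576240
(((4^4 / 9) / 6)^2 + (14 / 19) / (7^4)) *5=533879930 / 4750893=112.37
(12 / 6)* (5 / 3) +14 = 52 / 3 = 17.33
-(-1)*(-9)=-9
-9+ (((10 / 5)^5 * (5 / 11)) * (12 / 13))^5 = 26091388149219513 / 59797108943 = 436331.93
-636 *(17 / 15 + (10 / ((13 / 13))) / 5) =-9964 / 5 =-1992.80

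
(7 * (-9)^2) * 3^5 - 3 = 137778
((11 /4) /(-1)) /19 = -11 /76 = -0.14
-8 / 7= -1.14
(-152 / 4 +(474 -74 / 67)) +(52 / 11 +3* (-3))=317369 / 737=430.62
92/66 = 46/33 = 1.39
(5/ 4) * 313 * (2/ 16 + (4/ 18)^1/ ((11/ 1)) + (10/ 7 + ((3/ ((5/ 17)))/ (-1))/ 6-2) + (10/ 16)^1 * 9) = 15178309/ 11088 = 1368.90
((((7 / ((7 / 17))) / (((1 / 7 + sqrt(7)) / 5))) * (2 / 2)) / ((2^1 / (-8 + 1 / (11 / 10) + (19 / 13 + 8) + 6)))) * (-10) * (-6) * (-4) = -30617.57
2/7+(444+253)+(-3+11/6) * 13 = 28649/42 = 682.12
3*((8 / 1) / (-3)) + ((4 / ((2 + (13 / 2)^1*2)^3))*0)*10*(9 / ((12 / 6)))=-8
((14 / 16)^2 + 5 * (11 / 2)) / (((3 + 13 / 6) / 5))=27135 / 992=27.35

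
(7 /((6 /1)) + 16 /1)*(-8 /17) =-8.08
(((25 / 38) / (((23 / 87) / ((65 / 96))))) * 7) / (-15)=-65975 / 83904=-0.79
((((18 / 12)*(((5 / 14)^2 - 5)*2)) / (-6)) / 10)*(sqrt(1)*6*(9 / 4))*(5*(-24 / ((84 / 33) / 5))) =-4254525 / 5488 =-775.24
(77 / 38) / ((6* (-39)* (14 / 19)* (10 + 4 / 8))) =-11 / 9828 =-0.00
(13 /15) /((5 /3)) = 13 /25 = 0.52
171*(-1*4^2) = -2736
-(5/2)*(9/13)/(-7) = 45/182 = 0.25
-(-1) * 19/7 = 19/7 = 2.71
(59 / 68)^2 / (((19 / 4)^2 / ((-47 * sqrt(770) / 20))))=-163607 * sqrt(770) / 2086580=-2.18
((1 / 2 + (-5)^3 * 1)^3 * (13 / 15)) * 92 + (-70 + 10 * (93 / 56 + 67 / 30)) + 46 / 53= -3425099718707 / 22260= -153867911.89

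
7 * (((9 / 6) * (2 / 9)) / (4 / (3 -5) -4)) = -7 / 18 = -0.39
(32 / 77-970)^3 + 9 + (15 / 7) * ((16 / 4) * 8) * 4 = -416129897569035 / 456533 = -911500149.10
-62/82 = -31/41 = -0.76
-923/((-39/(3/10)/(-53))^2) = -199439/1300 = -153.41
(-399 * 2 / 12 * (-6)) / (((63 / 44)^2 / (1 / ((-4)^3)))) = -2299 / 756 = -3.04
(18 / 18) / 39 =1 / 39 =0.03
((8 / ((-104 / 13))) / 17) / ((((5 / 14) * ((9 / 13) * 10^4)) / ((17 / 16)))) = -91 / 3600000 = -0.00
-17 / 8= -2.12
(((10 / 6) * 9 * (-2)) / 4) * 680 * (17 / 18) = -14450 / 3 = -4816.67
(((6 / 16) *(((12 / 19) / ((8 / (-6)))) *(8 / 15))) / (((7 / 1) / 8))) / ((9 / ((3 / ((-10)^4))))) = -0.00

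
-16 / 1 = -16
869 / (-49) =-869 / 49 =-17.73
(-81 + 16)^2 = 4225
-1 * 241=-241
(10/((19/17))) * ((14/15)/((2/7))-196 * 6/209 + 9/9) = -144976/11913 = -12.17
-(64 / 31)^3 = -8.80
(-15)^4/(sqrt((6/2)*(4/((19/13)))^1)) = 16875*sqrt(741)/26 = 17667.68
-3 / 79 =-0.04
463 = 463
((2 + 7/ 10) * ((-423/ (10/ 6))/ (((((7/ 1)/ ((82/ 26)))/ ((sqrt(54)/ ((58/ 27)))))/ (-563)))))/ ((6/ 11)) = 234895170213 * sqrt(6)/ 527800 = 1090135.11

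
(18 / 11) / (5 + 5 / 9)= 81 / 275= 0.29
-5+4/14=-33/7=-4.71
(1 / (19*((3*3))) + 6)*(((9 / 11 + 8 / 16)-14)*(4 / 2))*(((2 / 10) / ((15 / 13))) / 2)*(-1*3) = 413881 / 10450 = 39.61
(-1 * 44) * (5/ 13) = -220/ 13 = -16.92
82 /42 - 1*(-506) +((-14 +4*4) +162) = 671.95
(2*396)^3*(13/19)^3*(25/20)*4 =5457272071680/6859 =795636692.18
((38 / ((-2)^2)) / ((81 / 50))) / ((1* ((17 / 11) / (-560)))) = -2926000 / 1377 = -2124.91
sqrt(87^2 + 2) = sqrt(7571) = 87.01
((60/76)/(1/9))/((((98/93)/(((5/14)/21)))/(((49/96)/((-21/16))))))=-2325/52136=-0.04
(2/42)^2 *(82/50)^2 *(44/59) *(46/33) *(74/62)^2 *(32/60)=3387497408/703244784375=0.00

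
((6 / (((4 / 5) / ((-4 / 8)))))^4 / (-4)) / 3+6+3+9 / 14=-49005 / 7168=-6.84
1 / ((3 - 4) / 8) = -8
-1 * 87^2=-7569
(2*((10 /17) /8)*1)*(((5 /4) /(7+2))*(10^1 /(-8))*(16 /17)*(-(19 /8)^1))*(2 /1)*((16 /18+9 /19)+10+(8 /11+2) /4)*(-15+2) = -73630375 /4119984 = -17.87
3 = 3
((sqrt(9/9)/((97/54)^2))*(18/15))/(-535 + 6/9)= -52488/75413135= -0.00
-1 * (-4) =4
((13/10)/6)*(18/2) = 39/20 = 1.95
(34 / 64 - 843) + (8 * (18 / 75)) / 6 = -673719 / 800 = -842.15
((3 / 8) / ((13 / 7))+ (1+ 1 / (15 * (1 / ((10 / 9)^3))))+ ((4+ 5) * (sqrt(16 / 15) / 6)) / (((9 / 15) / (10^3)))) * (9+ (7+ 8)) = 294175 / 9477+ 16000 * sqrt(15) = 61998.77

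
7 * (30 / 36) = 35 / 6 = 5.83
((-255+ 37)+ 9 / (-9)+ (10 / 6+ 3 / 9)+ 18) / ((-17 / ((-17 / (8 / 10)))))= -995 / 4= -248.75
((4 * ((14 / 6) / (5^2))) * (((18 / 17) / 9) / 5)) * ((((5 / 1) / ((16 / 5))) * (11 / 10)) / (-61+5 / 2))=-77 / 298350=-0.00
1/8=0.12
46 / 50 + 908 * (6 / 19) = 287.66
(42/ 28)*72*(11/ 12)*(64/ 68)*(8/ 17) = 12672/ 289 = 43.85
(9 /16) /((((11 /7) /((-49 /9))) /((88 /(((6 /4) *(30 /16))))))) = -2744 /45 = -60.98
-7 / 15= -0.47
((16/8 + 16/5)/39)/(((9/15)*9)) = 2/81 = 0.02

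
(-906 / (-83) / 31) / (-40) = -453 / 51460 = -0.01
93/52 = 1.79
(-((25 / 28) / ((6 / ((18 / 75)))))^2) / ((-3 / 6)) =1 / 392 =0.00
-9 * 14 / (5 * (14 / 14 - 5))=63 / 10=6.30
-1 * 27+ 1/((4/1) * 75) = -8099/300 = -27.00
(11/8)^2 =121/64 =1.89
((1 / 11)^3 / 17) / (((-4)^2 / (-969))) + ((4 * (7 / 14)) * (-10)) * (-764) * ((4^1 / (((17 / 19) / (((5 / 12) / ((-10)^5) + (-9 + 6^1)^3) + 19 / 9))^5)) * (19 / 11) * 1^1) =-2009234993823578445519544055703443526845159057213 / 1142707732548433920000000000000000000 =-1758310490594.69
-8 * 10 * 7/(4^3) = -35/4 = -8.75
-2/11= -0.18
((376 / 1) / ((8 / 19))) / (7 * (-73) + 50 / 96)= -42864 / 24503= -1.75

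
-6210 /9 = -690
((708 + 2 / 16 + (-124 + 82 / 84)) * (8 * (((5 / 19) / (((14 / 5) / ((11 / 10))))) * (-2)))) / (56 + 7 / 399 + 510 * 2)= -5406335 / 6010634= -0.90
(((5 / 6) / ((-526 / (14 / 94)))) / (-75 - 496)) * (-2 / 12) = -35 / 508185432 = -0.00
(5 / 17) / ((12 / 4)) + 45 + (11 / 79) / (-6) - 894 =-848.93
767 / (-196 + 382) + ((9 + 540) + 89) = 119435 / 186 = 642.12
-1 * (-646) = 646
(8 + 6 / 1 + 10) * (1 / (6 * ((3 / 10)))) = 40 / 3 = 13.33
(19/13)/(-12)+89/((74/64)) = 443585/5772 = 76.85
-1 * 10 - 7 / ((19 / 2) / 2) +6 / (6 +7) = -2720 / 247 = -11.01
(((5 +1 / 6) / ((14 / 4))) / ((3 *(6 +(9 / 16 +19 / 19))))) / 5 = 496 / 38115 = 0.01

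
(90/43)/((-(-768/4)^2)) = -5/88064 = -0.00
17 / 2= 8.50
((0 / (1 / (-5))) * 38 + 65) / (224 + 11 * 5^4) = 65 / 7099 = 0.01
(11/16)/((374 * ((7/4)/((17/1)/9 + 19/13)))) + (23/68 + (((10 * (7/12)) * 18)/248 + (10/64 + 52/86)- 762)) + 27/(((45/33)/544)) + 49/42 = 4247184252949/424213920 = 10011.89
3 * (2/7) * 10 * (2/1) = 120/7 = 17.14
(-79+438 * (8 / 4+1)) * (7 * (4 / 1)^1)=34580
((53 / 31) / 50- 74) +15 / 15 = -113097 / 1550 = -72.97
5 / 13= 0.38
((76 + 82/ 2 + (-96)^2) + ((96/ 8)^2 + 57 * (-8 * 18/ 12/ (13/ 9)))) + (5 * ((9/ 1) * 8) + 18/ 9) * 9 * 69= 3039471/ 13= 233805.46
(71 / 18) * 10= 355 / 9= 39.44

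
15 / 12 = 5 / 4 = 1.25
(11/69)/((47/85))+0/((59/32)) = 935/3243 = 0.29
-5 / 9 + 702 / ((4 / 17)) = 53693 / 18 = 2982.94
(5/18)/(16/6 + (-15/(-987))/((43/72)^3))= 130789015/1289166864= 0.10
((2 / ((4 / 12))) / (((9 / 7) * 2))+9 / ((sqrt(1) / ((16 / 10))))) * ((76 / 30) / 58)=4769 / 6525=0.73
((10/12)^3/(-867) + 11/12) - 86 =-15933851/187272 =-85.08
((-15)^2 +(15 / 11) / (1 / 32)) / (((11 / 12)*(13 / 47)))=1666620 / 1573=1059.52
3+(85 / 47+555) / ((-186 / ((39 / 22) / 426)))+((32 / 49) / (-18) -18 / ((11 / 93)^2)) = -1283.68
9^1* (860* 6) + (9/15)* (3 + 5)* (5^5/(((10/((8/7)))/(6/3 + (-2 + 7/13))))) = 47363.08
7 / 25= 0.28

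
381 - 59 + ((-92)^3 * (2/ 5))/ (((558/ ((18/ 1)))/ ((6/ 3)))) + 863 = -2931077/ 155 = -18910.17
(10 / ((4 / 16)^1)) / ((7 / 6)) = 240 / 7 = 34.29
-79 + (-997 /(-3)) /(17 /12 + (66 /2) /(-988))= 165284 /1025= 161.25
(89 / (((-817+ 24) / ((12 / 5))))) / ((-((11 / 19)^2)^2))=139182828 / 58051565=2.40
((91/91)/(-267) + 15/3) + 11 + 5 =5606/267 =21.00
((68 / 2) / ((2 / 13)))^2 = 48841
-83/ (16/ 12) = -249/ 4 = -62.25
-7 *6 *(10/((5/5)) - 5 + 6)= -462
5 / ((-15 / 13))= -4.33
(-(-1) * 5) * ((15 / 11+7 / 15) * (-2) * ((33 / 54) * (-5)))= 1510 / 27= 55.93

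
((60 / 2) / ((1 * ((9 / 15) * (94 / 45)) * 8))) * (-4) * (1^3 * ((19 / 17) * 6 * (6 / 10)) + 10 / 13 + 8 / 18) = -651050 / 10387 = -62.68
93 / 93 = 1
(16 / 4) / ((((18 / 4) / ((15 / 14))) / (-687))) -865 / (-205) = -186569 / 287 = -650.07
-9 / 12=-3 / 4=-0.75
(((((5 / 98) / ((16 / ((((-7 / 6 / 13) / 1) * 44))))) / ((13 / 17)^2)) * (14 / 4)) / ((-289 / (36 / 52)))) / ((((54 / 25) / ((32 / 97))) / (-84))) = -19250 / 8311251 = -0.00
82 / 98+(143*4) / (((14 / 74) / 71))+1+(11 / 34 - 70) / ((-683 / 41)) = 244267642077 / 1137878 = 214669.45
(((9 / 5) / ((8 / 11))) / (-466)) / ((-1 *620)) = 99 / 11556800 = 0.00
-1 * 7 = -7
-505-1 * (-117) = -388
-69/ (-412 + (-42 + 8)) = 69/ 446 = 0.15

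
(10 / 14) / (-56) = -5 / 392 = -0.01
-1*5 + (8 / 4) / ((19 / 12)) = -71 / 19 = -3.74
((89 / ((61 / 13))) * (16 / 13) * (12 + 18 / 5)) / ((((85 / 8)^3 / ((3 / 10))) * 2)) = 42651648 / 936540625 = 0.05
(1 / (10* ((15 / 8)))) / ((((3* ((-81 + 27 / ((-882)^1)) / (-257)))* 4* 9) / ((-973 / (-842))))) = 12252989 / 6769901025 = 0.00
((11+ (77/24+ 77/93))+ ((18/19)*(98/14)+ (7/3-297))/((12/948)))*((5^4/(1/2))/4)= -200905564375/28272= -7106167.39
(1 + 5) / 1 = 6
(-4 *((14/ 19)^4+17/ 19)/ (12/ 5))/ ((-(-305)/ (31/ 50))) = -1601863/ 397479050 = -0.00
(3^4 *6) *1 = 486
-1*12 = -12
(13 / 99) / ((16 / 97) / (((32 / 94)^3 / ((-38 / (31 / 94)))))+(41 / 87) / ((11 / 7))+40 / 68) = -1233399232 / 4516747177317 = -0.00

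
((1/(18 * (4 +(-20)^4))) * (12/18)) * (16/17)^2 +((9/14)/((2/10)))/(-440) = -2809071379/384541453296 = -0.01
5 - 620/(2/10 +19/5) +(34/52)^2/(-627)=-63578089/423852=-150.00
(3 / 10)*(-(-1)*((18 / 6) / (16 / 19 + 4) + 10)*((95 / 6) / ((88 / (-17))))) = -315571 / 32384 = -9.74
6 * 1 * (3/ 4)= 9/ 2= 4.50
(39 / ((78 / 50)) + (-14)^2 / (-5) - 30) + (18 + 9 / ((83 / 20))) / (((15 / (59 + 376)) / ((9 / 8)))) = 1018913 / 1660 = 613.80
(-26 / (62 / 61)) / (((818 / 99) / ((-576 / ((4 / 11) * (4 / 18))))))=279798948 / 12679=22067.90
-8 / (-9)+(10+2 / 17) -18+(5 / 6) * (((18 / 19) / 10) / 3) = -40507 / 5814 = -6.97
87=87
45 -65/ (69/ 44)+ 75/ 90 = 605/ 138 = 4.38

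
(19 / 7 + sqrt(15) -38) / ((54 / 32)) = -3952 / 189 + 16*sqrt(15) / 27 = -18.61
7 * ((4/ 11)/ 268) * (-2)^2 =28/ 737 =0.04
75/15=5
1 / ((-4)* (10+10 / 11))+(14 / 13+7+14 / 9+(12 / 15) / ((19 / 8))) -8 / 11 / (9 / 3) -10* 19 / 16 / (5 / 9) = -45662633 / 3912480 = -11.67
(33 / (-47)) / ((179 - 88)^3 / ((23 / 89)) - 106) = -253 / 1050690969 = -0.00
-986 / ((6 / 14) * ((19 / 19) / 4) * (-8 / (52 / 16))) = 44863 / 12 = 3738.58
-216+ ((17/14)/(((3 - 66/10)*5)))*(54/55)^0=-54449/252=-216.07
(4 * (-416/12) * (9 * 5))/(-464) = 390/29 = 13.45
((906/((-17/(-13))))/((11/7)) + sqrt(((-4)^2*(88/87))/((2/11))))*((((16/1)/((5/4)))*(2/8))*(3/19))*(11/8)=1936*sqrt(87)/2755 + 494676/1615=312.86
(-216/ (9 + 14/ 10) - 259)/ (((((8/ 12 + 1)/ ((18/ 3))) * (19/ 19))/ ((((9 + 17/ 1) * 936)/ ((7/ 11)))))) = -1348075872/ 35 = -38516453.49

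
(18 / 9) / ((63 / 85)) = 170 / 63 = 2.70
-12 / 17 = -0.71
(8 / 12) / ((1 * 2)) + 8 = 25 / 3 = 8.33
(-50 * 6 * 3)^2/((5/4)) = 648000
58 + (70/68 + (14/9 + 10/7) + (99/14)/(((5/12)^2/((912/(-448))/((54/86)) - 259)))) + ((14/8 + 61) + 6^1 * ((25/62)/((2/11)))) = -49007310307/4648140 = -10543.42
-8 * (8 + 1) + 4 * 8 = -40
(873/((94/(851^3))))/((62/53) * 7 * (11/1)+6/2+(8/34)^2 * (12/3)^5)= 2746979267184597/71878322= 38217075.62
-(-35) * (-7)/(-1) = 245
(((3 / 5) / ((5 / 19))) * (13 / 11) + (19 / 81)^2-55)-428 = -866503849 / 1804275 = -480.25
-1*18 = -18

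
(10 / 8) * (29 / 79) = 145 / 316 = 0.46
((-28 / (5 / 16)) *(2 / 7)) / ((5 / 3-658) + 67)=48 / 1105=0.04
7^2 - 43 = 6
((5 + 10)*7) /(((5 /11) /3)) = 693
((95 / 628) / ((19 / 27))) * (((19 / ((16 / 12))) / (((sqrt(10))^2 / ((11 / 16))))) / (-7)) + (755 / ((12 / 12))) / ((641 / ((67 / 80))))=344943167 / 360683008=0.96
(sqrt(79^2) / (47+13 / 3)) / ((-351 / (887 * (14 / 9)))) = -70073 / 11583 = -6.05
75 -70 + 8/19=103/19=5.42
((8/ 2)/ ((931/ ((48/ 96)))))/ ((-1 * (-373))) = 2/ 347263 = 0.00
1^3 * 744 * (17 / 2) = 6324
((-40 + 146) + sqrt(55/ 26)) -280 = -174 + sqrt(1430)/ 26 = -172.55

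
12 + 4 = 16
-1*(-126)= 126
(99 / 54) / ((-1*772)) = -0.00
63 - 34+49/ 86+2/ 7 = 17973/ 602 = 29.86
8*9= 72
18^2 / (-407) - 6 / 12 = -1055 / 814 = -1.30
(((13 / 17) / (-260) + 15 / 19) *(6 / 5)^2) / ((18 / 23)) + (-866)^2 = 60559063863 / 80750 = 749957.45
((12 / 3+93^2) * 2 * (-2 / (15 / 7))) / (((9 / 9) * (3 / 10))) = -484568 / 9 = -53840.89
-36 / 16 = -9 / 4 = -2.25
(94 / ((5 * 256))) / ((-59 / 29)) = -1363 / 37760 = -0.04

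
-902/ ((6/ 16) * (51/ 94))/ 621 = -678304/ 95013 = -7.14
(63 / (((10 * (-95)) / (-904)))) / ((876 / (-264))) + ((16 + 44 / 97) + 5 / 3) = 537923 / 10090425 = 0.05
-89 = -89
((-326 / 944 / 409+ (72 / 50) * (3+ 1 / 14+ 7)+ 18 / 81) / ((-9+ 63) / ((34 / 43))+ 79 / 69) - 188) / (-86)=1550222707411219 / 709945178174400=2.18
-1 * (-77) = 77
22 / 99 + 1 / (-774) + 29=2513 / 86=29.22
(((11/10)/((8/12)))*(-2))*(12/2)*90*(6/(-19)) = 10692/19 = 562.74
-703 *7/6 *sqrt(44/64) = -4921 *sqrt(11)/24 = -680.05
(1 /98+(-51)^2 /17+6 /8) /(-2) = -30137 /392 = -76.88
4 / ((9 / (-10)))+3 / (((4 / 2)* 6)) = -151 / 36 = -4.19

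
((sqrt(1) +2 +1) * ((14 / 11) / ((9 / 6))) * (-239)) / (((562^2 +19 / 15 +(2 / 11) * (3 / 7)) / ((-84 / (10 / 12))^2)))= -47596502016 / 1824006865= -26.09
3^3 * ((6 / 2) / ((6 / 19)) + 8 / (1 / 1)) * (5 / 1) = 4725 / 2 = 2362.50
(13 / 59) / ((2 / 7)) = 91 / 118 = 0.77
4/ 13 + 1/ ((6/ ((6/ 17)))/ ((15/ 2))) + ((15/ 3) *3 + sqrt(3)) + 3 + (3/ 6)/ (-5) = sqrt(3) + 20607/ 1105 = 20.38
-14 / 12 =-7 / 6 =-1.17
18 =18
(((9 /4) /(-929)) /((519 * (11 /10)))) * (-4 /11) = 30 /19446757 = 0.00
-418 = -418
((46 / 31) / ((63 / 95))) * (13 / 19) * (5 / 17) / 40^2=299 / 1062432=0.00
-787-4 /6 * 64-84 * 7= -4253 /3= -1417.67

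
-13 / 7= -1.86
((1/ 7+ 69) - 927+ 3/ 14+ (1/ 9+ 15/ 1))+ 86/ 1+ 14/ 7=-95071/ 126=-754.53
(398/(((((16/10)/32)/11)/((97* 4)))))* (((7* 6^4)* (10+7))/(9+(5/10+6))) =10478990269440/31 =338031944175.48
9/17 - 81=-1368/17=-80.47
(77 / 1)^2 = 5929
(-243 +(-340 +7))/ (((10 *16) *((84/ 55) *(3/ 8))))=-44/ 7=-6.29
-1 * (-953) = 953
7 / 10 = 0.70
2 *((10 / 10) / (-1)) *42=-84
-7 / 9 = -0.78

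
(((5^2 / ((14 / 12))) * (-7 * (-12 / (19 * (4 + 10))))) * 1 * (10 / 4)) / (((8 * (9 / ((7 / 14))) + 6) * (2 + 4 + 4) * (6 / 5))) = 5 / 532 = 0.01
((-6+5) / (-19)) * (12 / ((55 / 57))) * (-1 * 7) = -252 / 55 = -4.58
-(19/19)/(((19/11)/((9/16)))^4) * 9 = -864536409/8540717056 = -0.10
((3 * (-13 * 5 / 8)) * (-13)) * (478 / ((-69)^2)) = 201955 / 6348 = 31.81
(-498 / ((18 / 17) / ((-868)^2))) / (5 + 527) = -37967188 / 57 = -666091.02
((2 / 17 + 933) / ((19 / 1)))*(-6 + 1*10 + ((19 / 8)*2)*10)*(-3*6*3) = -44115003 / 323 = -136578.96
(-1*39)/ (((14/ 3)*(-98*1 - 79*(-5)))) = -13/ 462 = -0.03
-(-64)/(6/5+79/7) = 5.13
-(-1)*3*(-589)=-1767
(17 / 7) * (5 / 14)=85 / 98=0.87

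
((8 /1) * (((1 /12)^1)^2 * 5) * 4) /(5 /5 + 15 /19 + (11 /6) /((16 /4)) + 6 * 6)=1520 /52323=0.03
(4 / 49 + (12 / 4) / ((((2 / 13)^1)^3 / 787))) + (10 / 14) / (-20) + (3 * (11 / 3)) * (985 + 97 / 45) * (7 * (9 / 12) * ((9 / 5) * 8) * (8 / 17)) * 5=2579962.75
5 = 5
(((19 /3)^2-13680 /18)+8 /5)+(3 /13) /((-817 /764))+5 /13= -343221898 /477945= -718.12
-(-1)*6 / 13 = 6 / 13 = 0.46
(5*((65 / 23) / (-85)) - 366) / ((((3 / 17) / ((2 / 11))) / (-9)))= 859026 / 253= 3395.36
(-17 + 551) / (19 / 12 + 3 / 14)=44856 / 151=297.06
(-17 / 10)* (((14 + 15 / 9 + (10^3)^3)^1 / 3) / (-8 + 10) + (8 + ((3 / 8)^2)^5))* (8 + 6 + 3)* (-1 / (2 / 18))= 465467110338891057937 / 10737418240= 43350002759.96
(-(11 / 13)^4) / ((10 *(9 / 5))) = -14641 / 514098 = -0.03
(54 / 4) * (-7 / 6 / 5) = -63 / 20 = -3.15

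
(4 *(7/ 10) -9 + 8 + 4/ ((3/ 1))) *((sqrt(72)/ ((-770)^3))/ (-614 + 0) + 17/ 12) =47 *sqrt(2)/ 700778155000 + 799/ 180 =4.44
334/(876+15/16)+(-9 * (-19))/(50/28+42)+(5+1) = 88472104/8601003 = 10.29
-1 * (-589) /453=589 /453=1.30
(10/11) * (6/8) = 15/22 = 0.68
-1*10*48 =-480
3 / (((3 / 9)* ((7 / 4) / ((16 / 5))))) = 576 / 35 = 16.46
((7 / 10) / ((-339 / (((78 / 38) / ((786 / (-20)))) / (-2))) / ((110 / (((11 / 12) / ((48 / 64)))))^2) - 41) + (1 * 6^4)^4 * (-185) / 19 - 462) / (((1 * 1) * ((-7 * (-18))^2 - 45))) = -1300719783669572780872 / 749642087091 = -1735121074.53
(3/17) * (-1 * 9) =-27/17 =-1.59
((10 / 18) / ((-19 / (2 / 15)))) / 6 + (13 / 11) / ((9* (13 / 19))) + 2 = 37096 / 16929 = 2.19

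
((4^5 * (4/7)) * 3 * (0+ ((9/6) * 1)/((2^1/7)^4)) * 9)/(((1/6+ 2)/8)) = 13130673.23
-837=-837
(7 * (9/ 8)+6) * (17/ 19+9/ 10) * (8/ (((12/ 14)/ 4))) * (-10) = -9296.74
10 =10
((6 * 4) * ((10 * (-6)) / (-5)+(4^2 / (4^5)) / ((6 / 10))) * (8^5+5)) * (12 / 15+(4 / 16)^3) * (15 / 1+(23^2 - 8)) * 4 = 1323291250359 / 80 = 16541140629.49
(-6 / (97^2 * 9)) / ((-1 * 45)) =2 / 1270215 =0.00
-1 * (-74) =74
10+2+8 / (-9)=100 / 9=11.11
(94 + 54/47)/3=31.72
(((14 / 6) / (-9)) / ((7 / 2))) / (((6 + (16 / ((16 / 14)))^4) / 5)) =-5 / 518697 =-0.00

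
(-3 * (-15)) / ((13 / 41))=1845 / 13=141.92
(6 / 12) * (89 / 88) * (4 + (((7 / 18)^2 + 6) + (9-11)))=235049 / 57024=4.12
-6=-6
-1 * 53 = -53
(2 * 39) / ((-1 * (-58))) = 39 / 29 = 1.34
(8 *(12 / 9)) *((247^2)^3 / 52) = 139742450353064 / 3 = 46580816784354.67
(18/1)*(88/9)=176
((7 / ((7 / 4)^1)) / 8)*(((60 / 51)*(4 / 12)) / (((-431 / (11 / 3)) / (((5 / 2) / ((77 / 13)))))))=-0.00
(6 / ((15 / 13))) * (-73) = -1898 / 5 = -379.60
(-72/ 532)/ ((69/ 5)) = -0.01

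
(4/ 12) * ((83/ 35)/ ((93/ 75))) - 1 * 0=415/ 651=0.64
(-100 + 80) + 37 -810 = -793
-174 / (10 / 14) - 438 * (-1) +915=5547 / 5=1109.40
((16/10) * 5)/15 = 8/15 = 0.53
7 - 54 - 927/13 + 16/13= -1522/13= -117.08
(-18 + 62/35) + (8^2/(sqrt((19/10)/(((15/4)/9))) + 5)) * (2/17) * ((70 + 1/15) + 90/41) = 624354776/5342505 -5688448 * sqrt(114)/1068501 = 60.02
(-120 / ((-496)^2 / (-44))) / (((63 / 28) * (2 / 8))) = 110 / 2883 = 0.04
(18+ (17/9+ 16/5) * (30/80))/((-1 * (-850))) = 2389/102000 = 0.02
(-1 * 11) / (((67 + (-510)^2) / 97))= -1067 / 260167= -0.00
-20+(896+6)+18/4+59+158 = 2207/2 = 1103.50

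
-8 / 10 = -0.80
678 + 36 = 714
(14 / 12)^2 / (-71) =-49 / 2556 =-0.02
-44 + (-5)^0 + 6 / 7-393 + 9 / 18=-6085 / 14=-434.64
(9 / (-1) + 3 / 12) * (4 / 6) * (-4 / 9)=70 / 27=2.59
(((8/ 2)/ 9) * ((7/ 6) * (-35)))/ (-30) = 49/ 81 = 0.60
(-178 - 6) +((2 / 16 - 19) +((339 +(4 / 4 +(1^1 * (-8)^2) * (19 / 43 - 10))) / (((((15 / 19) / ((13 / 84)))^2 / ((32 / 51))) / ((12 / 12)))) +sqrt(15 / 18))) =-364570756271 / 1740803400 +sqrt(30) / 6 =-208.51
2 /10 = 1 /5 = 0.20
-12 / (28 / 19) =-8.14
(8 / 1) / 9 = 0.89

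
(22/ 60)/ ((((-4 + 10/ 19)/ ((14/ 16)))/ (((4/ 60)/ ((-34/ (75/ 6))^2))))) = -3325/ 3995136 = -0.00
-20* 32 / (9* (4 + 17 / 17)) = -128 / 9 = -14.22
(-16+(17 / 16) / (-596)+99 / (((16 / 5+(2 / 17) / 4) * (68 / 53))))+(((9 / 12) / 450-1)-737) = -31852509863 / 43627200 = -730.11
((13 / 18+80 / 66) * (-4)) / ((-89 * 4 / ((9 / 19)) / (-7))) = -2681 / 37202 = -0.07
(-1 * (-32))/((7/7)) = 32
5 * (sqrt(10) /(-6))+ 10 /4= 5 /2 - 5 * sqrt(10) /6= -0.14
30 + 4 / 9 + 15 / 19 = 5341 / 171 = 31.23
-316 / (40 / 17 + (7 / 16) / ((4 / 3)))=-343808 / 2917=-117.86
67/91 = 0.74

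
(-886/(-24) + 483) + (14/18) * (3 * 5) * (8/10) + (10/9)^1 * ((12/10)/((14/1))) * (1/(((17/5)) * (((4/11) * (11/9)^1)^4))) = 529.97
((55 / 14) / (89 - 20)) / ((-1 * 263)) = -55 / 254058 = -0.00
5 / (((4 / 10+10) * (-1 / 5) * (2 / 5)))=-6.01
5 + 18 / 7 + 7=14.57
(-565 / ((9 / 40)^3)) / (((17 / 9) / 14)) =-506240000 / 1377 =-367639.80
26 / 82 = 0.32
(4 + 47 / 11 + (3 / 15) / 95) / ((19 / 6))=259416 / 99275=2.61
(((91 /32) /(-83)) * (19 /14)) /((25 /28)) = -1729 /33200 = -0.05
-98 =-98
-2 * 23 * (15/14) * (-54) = 18630/7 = 2661.43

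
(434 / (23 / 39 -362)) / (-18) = 2821 / 42285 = 0.07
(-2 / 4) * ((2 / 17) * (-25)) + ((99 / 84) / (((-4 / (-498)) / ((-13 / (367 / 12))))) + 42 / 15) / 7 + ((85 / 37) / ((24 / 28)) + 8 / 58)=-4.22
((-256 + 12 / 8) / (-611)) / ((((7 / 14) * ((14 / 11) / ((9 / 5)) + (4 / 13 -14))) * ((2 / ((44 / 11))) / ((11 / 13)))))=-554301 / 5105516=-0.11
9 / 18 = 0.50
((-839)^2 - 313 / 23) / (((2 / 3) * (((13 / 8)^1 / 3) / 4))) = 2331341280 / 299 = 7797128.03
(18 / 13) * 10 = 180 / 13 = 13.85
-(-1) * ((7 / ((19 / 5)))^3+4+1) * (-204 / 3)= -5247560 / 6859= -765.06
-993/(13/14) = -13902/13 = -1069.38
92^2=8464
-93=-93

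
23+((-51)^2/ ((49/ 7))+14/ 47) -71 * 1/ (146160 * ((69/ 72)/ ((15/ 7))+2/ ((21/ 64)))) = 124227806993/ 314604934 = 394.87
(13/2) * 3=39/2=19.50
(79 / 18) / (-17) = -79 / 306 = -0.26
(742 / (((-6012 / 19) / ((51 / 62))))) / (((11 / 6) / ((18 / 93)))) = -359499 / 1765357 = -0.20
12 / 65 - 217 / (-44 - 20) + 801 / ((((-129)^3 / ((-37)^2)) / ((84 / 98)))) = 7263836157 / 2315243840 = 3.14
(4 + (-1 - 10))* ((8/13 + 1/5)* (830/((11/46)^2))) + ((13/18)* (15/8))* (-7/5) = -6255309991/75504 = -82847.40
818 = 818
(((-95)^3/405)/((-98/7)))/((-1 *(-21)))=171475/23814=7.20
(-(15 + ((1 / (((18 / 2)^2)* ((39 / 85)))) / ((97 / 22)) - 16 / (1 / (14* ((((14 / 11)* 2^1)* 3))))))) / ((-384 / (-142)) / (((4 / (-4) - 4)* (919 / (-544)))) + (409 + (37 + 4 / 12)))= 1864514579104735 / 491166385701849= 3.80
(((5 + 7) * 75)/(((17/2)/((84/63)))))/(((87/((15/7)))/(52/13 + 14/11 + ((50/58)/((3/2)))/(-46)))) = 463132000/25319987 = 18.29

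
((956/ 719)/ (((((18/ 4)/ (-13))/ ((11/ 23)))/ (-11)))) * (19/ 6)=28571972/ 446499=63.99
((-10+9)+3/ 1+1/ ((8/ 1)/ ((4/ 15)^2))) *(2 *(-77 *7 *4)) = -1949024/ 225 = -8662.33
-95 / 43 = -2.21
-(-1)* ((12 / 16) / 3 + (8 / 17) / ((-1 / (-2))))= 81 / 68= 1.19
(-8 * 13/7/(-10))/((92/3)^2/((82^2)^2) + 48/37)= 48930877476/42726191375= 1.15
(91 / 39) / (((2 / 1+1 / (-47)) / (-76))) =-25004 / 279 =-89.62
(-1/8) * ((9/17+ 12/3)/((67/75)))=-5775/9112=-0.63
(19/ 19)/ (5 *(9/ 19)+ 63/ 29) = 551/ 2502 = 0.22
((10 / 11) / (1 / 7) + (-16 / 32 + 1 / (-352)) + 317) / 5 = 113647 / 1760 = 64.57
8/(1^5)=8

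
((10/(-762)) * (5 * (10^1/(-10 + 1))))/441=250/1512189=0.00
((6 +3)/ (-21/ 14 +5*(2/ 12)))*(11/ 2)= -297/ 4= -74.25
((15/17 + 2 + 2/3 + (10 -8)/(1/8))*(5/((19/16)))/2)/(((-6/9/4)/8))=-638080/323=-1975.48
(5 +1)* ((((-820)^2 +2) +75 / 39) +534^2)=5745359.54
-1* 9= -9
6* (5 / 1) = 30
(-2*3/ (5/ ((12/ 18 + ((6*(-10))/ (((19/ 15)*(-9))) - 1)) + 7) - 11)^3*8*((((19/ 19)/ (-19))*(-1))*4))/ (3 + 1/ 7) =1690386432/ 622771411471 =0.00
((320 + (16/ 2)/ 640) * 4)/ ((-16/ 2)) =-25601/ 160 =-160.01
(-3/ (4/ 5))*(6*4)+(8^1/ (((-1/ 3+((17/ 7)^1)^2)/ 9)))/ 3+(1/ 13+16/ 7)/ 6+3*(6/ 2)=-17037355/ 223314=-76.29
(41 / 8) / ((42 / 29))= 1189 / 336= 3.54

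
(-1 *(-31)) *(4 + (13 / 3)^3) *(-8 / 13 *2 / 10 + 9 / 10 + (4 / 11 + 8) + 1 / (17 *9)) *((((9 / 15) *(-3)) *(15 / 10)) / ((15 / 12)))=-52288.46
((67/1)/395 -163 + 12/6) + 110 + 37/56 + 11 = -866433/22120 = -39.17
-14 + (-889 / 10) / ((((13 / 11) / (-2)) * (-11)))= -27.68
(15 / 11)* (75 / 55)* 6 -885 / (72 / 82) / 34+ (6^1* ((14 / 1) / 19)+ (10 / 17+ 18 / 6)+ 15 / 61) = -585472097 / 57217512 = -10.23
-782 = -782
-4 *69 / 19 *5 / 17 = -1380 / 323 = -4.27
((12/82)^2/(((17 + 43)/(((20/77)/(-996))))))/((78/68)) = -34/418987569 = -0.00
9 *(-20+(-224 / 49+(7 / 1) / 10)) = -15039 / 70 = -214.84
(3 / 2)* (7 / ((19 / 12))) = 126 / 19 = 6.63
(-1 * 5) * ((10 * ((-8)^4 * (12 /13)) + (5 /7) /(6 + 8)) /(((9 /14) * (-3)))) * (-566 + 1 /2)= -6984508625 /126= -55432608.13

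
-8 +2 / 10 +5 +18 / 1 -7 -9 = -4 / 5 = -0.80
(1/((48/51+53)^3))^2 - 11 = -6540466102602531490/594587827511515369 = -11.00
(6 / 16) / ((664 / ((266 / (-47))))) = -399 / 124832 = -0.00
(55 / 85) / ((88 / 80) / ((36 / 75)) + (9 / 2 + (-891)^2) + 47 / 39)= 3432 / 4210787239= 0.00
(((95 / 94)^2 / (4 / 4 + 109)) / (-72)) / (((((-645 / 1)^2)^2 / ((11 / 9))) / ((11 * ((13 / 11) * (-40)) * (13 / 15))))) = 61009 / 148648602523347000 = 0.00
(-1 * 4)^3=-64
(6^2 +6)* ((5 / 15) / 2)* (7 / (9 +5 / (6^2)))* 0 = 0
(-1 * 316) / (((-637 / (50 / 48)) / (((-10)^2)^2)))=9875000 / 1911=5167.45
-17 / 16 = -1.06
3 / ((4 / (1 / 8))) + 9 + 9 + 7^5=538403 / 32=16825.09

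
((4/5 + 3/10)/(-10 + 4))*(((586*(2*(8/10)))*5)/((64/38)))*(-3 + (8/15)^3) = 588671281/405000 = 1453.51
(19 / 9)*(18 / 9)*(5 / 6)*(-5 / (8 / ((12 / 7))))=-475 / 126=-3.77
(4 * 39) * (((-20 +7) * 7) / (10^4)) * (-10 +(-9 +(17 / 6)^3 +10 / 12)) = -1169987 / 180000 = -6.50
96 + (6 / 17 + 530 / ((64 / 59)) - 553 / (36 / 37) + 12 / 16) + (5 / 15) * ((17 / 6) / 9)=768499 / 44064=17.44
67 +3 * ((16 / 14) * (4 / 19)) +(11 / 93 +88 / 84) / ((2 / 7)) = 592083 / 8246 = 71.80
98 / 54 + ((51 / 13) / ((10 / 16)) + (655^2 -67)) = 752835491 / 1755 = 428966.09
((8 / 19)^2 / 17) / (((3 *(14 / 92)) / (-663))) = -38272 / 2527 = -15.15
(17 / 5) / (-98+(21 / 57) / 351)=-113373 / 3267775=-0.03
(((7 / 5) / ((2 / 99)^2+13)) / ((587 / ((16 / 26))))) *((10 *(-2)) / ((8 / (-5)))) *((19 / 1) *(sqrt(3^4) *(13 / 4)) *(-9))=-527930865 / 74793779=-7.06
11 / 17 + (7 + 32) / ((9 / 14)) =3127 / 51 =61.31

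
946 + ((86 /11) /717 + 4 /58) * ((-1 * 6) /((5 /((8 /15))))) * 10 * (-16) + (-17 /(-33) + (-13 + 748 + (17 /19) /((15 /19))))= 1933655263 /1143615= 1690.83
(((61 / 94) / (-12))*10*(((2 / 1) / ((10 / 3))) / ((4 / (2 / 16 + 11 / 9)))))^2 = 35010889 / 2931572736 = 0.01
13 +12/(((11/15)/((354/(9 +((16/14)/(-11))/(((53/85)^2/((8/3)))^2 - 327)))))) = 656.61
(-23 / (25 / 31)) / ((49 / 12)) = -8556 / 1225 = -6.98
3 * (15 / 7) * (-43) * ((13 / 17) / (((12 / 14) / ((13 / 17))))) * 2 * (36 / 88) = -981045 / 6358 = -154.30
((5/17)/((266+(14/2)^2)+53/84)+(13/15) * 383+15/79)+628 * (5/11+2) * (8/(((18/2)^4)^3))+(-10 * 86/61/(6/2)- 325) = 3029905606710311677111/1249607888381001616335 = 2.42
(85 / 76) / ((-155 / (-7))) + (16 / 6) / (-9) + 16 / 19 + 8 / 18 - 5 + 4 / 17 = -4027087 / 1081404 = -3.72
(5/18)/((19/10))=25/171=0.15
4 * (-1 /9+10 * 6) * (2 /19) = 4312 /171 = 25.22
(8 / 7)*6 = 48 / 7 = 6.86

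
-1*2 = -2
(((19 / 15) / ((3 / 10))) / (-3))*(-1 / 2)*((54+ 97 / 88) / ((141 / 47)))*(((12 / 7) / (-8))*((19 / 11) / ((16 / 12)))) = -1750489 / 487872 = -3.59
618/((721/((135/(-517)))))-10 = -37000/3619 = -10.22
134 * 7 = 938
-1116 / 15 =-372 / 5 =-74.40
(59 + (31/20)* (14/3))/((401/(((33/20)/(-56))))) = -21857/4491200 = -0.00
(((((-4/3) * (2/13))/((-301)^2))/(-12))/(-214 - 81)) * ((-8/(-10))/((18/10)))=-8/28143841635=-0.00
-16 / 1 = -16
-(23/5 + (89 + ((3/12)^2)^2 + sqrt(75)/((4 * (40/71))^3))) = -119813/1280 - 357911 * sqrt(3)/819200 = -94.36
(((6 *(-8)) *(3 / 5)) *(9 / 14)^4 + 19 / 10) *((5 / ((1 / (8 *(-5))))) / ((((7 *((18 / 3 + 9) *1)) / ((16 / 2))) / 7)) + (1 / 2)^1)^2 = -12248951 / 360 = -34024.86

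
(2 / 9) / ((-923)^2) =2 / 7667361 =0.00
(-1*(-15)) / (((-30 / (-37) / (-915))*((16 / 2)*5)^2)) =-6771 / 640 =-10.58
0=0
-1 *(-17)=17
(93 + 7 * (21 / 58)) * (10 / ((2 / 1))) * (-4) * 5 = -277050 / 29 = -9553.45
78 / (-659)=-78 / 659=-0.12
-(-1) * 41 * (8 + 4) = 492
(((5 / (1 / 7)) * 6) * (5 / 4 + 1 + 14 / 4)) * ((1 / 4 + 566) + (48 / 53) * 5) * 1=292227075 / 424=689214.80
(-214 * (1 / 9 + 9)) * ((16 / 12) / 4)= -17548 / 27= -649.93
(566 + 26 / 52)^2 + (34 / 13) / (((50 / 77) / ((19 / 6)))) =320935.00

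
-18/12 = -3/2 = -1.50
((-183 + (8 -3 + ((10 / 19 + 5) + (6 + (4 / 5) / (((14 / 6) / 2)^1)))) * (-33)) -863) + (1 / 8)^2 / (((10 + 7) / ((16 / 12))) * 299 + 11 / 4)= -7487396589 / 4639040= -1614.00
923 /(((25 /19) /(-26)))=-455962 /25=-18238.48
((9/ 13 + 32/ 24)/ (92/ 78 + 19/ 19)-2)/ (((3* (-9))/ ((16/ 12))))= 364/ 6885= 0.05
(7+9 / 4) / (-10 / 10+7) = 37 / 24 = 1.54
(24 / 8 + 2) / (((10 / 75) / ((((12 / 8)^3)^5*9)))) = 9685512225 / 65536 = 147789.19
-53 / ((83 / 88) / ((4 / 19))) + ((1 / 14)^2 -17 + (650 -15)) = 187363857 / 309092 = 606.18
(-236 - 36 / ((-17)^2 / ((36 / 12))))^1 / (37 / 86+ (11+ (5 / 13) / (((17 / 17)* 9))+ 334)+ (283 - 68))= -687355344 / 1629809431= -0.42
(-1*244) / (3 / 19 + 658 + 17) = -1159 / 3207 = -0.36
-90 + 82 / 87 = -7748 / 87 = -89.06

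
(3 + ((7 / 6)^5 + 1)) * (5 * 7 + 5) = 239555 / 972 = 246.46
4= 4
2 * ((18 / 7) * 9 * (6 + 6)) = 3888 / 7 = 555.43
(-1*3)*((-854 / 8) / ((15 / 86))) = 18361 / 10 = 1836.10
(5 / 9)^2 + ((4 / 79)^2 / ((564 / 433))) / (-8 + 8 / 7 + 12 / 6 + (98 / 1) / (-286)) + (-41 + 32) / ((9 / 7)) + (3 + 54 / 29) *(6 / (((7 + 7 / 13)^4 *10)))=-147553338320050294825 / 22053058770866343696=-6.69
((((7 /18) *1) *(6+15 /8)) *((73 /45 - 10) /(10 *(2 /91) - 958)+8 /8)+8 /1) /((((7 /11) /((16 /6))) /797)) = 6100907195471 /164728620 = 37036.11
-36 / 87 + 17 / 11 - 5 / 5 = 42 / 319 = 0.13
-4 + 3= -1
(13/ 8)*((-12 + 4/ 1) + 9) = 13/ 8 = 1.62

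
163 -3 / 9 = 488 / 3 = 162.67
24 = 24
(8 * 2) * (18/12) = 24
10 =10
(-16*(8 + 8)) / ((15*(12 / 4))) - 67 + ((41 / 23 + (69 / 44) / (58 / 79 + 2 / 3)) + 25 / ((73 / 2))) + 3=-72957151757 / 1103707440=-66.10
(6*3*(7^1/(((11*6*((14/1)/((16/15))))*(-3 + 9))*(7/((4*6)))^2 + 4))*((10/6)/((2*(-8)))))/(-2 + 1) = 1680/57107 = 0.03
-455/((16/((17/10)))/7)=-338.41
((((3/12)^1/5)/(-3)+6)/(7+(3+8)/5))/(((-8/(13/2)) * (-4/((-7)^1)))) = -32669/35328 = -0.92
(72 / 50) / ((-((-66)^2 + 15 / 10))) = -0.00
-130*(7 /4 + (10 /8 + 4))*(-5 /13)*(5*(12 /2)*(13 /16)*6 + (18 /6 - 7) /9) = 918575 /18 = 51031.94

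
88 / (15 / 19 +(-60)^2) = 1672 / 68415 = 0.02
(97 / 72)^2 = 9409 / 5184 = 1.82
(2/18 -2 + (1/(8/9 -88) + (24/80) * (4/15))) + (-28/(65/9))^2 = 393816127/29811600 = 13.21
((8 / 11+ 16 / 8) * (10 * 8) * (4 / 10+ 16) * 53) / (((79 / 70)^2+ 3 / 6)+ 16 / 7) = 10221792000 / 218801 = 46717.30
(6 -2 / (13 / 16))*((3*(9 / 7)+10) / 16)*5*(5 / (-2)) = -55775 / 1456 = -38.31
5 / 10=1 / 2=0.50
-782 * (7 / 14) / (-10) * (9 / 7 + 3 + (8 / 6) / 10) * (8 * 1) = 725696 / 525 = 1382.28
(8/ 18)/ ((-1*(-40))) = 1/ 90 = 0.01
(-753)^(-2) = 1/ 567009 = 0.00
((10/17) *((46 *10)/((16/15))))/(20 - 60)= -1725/272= -6.34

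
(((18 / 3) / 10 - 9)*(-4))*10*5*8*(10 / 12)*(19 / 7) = 30400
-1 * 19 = -19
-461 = -461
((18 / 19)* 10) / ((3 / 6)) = 360 / 19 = 18.95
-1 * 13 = -13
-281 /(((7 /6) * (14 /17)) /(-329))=673557 /7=96222.43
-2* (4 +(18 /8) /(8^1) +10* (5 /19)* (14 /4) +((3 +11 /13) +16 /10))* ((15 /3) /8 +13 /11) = -118999893 /1738880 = -68.43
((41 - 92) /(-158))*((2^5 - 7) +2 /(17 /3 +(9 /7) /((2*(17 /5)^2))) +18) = 1943763 /138914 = 13.99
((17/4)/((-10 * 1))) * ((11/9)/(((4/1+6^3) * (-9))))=17/64800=0.00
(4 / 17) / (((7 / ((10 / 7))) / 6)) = 0.29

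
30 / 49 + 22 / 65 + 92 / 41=417168 / 130585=3.19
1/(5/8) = 8/5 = 1.60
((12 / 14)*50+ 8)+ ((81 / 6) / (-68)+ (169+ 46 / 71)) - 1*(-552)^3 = 11368760018893 / 67592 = 168196828.31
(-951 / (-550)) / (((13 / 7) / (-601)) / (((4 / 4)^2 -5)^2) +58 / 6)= 96020568 / 536802475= 0.18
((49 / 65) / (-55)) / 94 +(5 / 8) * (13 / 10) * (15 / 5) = 6552583 / 2688400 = 2.44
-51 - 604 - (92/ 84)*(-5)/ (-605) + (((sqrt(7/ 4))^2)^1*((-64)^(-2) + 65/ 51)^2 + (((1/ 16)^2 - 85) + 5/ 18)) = -108943808539611247/ 147843981508608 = -736.88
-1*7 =-7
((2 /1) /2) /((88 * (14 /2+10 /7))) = 7 /5192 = 0.00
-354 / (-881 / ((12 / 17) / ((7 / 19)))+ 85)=80712 / 85459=0.94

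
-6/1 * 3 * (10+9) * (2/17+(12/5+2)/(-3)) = 39216/85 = 461.36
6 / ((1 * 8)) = 0.75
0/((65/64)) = 0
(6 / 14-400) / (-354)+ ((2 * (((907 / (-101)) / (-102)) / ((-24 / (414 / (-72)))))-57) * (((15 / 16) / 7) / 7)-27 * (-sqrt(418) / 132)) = 4.22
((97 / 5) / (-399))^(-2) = 3980025 / 9409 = 423.00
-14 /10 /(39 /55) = -77 /39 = -1.97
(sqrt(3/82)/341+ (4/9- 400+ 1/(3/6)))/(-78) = 1789/351- sqrt(246)/2181036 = 5.10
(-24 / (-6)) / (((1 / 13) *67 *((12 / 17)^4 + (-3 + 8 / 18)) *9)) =-4343092 / 116202053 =-0.04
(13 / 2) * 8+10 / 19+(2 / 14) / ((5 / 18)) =35272 / 665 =53.04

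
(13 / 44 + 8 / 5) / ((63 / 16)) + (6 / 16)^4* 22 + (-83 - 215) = -702733327 / 2365440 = -297.08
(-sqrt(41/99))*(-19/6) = 19*sqrt(451)/198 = 2.04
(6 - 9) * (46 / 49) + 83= 80.18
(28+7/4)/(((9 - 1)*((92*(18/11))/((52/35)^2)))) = 31603/579600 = 0.05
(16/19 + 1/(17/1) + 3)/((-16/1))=-315/1292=-0.24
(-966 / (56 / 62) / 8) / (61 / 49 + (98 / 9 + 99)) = -943299 / 784160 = -1.20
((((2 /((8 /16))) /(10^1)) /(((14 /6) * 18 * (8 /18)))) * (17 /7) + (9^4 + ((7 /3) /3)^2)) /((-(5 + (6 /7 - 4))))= -3533.20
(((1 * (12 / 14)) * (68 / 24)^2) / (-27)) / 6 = -289 / 6804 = -0.04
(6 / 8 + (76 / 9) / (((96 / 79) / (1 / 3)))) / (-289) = -1987 / 187272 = -0.01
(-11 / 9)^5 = -161051 / 59049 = -2.73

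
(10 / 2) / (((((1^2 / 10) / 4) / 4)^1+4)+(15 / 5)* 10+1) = 800 / 5601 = 0.14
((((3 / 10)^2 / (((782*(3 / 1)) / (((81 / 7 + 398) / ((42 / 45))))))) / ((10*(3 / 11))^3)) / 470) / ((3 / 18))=0.00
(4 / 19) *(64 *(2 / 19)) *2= 1024 / 361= 2.84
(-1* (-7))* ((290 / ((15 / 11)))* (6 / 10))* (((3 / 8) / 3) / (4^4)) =2233 / 5120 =0.44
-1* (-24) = 24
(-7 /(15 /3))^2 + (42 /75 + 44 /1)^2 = 1242221 /625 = 1987.55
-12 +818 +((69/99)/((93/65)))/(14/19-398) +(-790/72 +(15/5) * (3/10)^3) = 4604629237943/5791203000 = 795.11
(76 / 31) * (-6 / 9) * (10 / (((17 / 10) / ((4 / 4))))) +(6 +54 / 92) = -220157 / 72726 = -3.03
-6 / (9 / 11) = -22 / 3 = -7.33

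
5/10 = 1/2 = 0.50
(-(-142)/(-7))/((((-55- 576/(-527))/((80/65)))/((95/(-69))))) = -113747680/178380111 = -0.64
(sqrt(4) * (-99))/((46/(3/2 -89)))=17325/46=376.63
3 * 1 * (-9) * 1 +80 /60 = -77 /3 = -25.67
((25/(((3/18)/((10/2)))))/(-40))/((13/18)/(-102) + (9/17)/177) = 2031075/443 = 4584.82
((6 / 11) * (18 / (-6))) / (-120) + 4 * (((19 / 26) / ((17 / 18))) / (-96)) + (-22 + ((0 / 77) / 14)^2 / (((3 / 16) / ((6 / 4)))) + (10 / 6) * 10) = -1561267 / 291720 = -5.35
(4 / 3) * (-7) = -28 / 3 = -9.33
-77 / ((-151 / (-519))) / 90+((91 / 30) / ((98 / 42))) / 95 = -629803 / 215175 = -2.93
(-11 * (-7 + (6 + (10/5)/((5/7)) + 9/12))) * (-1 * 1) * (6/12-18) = -3927/8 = -490.88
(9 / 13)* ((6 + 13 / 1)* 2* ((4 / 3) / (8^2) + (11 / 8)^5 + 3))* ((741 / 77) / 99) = 281620793 / 13877248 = 20.29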